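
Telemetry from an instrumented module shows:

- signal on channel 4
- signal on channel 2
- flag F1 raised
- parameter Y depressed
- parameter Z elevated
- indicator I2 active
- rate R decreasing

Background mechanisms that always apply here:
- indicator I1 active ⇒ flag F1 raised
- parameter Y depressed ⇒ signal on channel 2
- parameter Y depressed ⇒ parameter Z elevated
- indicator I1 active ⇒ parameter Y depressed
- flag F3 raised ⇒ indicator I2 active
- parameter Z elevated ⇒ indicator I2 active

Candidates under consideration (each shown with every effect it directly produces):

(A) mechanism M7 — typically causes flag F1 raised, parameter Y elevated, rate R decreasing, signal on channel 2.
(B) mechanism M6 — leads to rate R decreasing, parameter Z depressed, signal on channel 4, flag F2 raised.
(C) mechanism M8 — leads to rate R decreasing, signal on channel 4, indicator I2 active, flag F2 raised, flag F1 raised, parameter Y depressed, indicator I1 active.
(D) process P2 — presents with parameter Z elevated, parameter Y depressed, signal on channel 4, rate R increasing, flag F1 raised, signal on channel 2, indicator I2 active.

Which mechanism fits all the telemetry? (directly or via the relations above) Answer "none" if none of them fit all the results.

For each candidate, compare predicted effects to what was observed:
(A) mechanism M7 — signal on channel 4 -; signal on channel 2 +; flag F1 raised +; parameter Y depressed -; parameter Z elevated -; indicator I2 active -; rate R decreasing +
(B) mechanism M6 — signal on channel 4 +; signal on channel 2 -; flag F1 raised -; parameter Y depressed -; parameter Z elevated -; indicator I2 active -; rate R decreasing +
(C) mechanism M8 — signal on channel 4 +; signal on channel 2 + (via parameter Y depressed → signal on channel 2); flag F1 raised +; parameter Y depressed +; parameter Z elevated + (via parameter Y depressed → parameter Z elevated); indicator I2 active +; rate R decreasing +
(D) process P2 — signal on channel 4 +; signal on channel 2 +; flag F1 raised +; parameter Y depressed +; parameter Z elevated +; indicator I2 active +; rate R decreasing -
Only (C) is consistent with every observation.

C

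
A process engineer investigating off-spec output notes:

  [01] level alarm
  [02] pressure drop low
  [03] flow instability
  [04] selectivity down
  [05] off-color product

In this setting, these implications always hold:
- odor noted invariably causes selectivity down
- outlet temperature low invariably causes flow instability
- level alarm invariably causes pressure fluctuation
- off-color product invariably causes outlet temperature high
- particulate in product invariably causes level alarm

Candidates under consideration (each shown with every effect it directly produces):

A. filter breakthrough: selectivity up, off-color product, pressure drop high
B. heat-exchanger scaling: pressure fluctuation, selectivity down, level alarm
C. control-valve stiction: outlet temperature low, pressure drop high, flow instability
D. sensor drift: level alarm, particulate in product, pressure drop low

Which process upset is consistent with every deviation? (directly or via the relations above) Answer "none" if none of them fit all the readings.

none

Per-candidate check:
(A) filter breakthrough — fails on level alarm, pressure drop low, flow instability, selectivity down (predicts pressure drop high, not pressure drop low; predicts selectivity up, not selectivity down)
(B) heat-exchanger scaling — level alarm match; pressure drop low miss; flow instability miss; selectivity down match; off-color product miss
(C) control-valve stiction — level alarm miss; pressure drop low miss; flow instability match; selectivity down miss; off-color product miss
(D) sensor drift — level alarm match; pressure drop low match; flow instability miss; selectivity down miss; off-color product miss
No candidate is consistent with all observations.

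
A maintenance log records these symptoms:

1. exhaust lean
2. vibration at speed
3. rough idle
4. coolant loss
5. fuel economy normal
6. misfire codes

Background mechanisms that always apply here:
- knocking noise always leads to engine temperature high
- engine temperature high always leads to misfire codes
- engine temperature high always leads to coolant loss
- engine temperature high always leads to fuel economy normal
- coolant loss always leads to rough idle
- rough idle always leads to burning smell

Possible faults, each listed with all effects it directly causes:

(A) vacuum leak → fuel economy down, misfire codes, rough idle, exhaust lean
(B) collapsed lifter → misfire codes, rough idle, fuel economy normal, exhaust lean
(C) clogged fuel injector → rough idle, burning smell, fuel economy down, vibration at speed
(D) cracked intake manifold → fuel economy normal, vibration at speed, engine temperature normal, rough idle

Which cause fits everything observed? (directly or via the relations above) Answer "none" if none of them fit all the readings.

Testing each hypothesis:
(A) vacuum leak — fails on vibration at speed, coolant loss, fuel economy normal (predicts fuel economy down, not fuel economy normal)
(B) collapsed lifter — exhaust lean yes; vibration at speed NO; rough idle yes; coolant loss NO; fuel economy normal yes; misfire codes yes
(C) clogged fuel injector — fails on exhaust lean, coolant loss, fuel economy normal, misfire codes (predicts fuel economy down, not fuel economy normal)
(D) cracked intake manifold — exhaust lean NO; vibration at speed yes; rough idle yes; coolant loss NO; fuel economy normal yes; misfire codes NO
No candidate is consistent with all observations.

none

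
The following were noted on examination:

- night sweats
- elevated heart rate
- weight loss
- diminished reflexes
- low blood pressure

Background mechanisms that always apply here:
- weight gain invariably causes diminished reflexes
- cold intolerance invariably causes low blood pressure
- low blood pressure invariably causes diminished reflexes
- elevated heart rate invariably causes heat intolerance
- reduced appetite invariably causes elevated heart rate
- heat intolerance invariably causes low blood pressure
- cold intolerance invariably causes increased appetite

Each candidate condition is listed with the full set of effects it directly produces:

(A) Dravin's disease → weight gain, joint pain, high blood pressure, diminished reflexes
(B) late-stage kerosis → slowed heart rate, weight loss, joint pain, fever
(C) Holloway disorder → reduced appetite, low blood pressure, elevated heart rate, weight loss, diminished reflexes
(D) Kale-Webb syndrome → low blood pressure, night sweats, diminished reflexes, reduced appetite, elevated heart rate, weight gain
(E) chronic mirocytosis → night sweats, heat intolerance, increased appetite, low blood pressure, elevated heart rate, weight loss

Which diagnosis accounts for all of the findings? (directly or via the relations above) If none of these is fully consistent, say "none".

Testing each hypothesis:
(A) Dravin's disease — night sweats NO; elevated heart rate NO; weight loss NO; diminished reflexes yes; low blood pressure NO
(B) late-stage kerosis — night sweats NO; elevated heart rate NO; weight loss yes; diminished reflexes NO; low blood pressure NO
(C) Holloway disorder — night sweats NO; elevated heart rate yes; weight loss yes; diminished reflexes yes; low blood pressure yes
(D) Kale-Webb syndrome — night sweats yes; elevated heart rate yes; weight loss NO; diminished reflexes yes; low blood pressure yes
(E) chronic mirocytosis — accounts for every observation (diminished reflexes through low blood pressure → diminished reflexes)
(E) alone accounts for all the evidence.

E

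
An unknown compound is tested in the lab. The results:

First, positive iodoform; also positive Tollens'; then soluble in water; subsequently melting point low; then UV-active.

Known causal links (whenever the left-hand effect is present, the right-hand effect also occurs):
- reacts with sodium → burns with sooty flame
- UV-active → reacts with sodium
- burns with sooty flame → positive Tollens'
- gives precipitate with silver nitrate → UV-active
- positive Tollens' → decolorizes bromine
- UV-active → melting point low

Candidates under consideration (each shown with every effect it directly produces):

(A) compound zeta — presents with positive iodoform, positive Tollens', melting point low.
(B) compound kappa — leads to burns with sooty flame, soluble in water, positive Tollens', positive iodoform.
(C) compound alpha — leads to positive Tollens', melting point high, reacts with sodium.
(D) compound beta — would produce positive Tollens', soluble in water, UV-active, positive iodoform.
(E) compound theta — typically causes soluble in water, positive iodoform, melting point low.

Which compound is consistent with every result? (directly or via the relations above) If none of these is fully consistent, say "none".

D

Per-candidate check:
(A) compound zeta — does not account for soluble in water, UV-active
(B) compound kappa — does not account for melting point low, UV-active
(C) compound alpha — fails on positive iodoform, soluble in water, melting point low, UV-active (predicts melting point high, not melting point low)
(D) compound beta — accounts for every observation (melting point low by UV-active → melting point low)
(E) compound theta — does not account for positive Tollens', UV-active
(D) alone accounts for all the evidence.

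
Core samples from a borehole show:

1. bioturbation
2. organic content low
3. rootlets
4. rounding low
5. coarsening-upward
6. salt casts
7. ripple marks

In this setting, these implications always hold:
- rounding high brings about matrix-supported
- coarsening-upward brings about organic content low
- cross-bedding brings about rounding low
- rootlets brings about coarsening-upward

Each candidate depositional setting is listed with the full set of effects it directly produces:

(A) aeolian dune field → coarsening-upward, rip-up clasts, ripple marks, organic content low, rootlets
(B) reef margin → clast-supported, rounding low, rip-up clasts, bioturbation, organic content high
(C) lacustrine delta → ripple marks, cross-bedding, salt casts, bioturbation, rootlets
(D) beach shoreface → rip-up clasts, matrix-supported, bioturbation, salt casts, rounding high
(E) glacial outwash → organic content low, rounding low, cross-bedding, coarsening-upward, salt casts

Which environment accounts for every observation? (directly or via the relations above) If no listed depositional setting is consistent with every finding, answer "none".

C

Testing each hypothesis:
(A) aeolian dune field — bioturbation ✗; organic content low ✓; rootlets ✓; rounding low ✗; coarsening-upward ✓; salt casts ✗; ripple marks ✓
(B) reef margin — bioturbation ✓; organic content low ✗; rootlets ✗; rounding low ✓; coarsening-upward ✗; salt casts ✗; ripple marks ✗
(C) lacustrine delta — accounts for every observation (organic content low via rootlets → coarsening-upward → organic content low)
(D) beach shoreface — bioturbation ✓; organic content low ✗; rootlets ✗; rounding low ✗; coarsening-upward ✗; salt casts ✓; ripple marks ✗
(E) glacial outwash — bioturbation ✗; organic content low ✓; rootlets ✗; rounding low ✓; coarsening-upward ✓; salt casts ✓; ripple marks ✗
Only (C) is consistent with every observation.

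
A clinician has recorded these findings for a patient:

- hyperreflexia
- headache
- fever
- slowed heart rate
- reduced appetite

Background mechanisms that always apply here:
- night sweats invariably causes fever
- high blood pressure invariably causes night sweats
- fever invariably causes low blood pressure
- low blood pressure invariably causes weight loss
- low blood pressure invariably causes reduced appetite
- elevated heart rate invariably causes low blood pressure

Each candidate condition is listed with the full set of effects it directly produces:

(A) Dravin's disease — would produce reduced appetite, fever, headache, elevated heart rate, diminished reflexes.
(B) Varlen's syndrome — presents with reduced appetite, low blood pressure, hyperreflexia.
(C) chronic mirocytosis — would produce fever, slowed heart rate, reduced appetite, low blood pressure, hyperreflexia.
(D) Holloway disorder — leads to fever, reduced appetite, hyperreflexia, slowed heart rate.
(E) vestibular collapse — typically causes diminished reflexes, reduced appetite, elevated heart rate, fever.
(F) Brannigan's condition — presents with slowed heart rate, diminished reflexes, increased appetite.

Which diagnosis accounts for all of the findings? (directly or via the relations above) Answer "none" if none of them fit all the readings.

For each candidate, compare predicted effects to what was observed:
(A) Dravin's disease — hyperreflexia -; headache +; fever +; slowed heart rate -; reduced appetite +
(B) Varlen's syndrome — hyperreflexia +; headache -; fever -; slowed heart rate -; reduced appetite +
(C) chronic mirocytosis — hyperreflexia +; headache -; fever +; slowed heart rate +; reduced appetite +
(D) Holloway disorder — does not account for headache
(E) vestibular collapse — hyperreflexia -; headache -; fever +; slowed heart rate -; reduced appetite +
(F) Brannigan's condition — hyperreflexia -; headache -; fever -; slowed heart rate +; reduced appetite -
No candidate is consistent with all observations.

none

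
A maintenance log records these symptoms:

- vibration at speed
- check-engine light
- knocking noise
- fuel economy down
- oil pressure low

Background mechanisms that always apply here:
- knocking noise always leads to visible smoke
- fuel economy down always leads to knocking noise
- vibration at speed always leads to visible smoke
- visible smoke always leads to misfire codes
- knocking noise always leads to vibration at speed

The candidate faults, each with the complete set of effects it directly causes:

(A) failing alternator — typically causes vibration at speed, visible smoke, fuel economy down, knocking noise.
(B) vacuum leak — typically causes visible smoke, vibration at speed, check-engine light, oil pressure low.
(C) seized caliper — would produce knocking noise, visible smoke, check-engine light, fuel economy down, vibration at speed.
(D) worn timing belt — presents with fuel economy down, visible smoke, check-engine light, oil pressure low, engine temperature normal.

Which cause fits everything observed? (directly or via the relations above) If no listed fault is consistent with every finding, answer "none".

Per-candidate check:
(A) failing alternator — vibration at speed ✓; check-engine light ✗; knocking noise ✓; fuel economy down ✓; oil pressure low ✗
(B) vacuum leak — does not account for knocking noise, fuel economy down
(C) seized caliper — does not account for oil pressure low
(D) worn timing belt — accounts for every observation (vibration at speed via fuel economy down → knocking noise → vibration at speed)
(D) is the only candidate with no mismatches.

D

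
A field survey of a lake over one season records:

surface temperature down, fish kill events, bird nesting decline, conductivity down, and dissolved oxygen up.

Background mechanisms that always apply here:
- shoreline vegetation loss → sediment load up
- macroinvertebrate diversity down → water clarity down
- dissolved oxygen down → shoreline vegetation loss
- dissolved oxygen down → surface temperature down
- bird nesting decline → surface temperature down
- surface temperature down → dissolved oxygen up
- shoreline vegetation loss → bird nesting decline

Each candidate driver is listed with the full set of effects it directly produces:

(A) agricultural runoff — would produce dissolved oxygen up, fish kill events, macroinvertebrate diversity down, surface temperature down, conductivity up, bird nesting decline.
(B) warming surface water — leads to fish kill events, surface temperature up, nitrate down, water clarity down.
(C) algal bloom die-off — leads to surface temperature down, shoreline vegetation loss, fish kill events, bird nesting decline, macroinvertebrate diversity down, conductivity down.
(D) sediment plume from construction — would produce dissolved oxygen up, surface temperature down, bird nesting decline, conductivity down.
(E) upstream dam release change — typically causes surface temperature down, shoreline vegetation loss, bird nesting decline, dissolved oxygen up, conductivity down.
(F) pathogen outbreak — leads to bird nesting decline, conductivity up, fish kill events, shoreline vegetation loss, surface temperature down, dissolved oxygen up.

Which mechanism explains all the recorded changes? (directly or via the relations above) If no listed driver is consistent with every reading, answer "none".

For each candidate, compare predicted effects to what was observed:
(A) agricultural runoff — fails on conductivity down (predicts conductivity up, not conductivity down)
(B) warming surface water — surface temperature down NO; fish kill events yes; bird nesting decline NO; conductivity down NO; dissolved oxygen up NO
(C) algal bloom die-off — surface temperature down yes; fish kill events yes; bird nesting decline yes; conductivity down yes; dissolved oxygen up yes (through surface temperature down → dissolved oxygen up)
(D) sediment plume from construction — surface temperature down yes; fish kill events NO; bird nesting decline yes; conductivity down yes; dissolved oxygen up yes
(E) upstream dam release change — does not account for fish kill events
(F) pathogen outbreak — surface temperature down yes; fish kill events yes; bird nesting decline yes; conductivity down NO; dissolved oxygen up yes
(C) is the only candidate with no mismatches.

C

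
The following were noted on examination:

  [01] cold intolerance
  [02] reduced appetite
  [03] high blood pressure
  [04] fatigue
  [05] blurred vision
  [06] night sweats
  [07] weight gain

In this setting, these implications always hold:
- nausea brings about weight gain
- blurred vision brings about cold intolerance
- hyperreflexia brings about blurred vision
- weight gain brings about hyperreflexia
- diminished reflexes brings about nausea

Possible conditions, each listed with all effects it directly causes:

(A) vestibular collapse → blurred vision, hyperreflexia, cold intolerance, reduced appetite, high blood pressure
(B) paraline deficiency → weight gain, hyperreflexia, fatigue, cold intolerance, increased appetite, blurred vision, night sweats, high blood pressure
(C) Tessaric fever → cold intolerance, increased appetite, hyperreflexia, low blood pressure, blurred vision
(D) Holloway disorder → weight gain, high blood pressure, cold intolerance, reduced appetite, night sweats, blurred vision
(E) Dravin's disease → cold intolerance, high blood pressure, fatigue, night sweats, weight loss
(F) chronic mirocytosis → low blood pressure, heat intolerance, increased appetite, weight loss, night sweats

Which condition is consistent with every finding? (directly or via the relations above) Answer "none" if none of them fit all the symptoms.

Testing each hypothesis:
(A) vestibular collapse — cold intolerance match; reduced appetite match; high blood pressure match; fatigue miss; blurred vision match; night sweats miss; weight gain miss
(B) paraline deficiency — cold intolerance match; reduced appetite miss; high blood pressure match; fatigue match; blurred vision match; night sweats match; weight gain match
(C) Tessaric fever — cold intolerance match; reduced appetite miss; high blood pressure miss; fatigue miss; blurred vision match; night sweats miss; weight gain miss
(D) Holloway disorder — does not account for fatigue
(E) Dravin's disease — fails on reduced appetite, blurred vision, weight gain (predicts weight loss, not weight gain)
(F) chronic mirocytosis — fails on cold intolerance, reduced appetite, high blood pressure, fatigue, blurred vision, weight gain (predicts heat intolerance, not cold intolerance; predicts increased appetite, not reduced appetite; predicts low blood pressure, not high blood pressure; predicts weight loss, not weight gain)
No candidate is consistent with all observations.

none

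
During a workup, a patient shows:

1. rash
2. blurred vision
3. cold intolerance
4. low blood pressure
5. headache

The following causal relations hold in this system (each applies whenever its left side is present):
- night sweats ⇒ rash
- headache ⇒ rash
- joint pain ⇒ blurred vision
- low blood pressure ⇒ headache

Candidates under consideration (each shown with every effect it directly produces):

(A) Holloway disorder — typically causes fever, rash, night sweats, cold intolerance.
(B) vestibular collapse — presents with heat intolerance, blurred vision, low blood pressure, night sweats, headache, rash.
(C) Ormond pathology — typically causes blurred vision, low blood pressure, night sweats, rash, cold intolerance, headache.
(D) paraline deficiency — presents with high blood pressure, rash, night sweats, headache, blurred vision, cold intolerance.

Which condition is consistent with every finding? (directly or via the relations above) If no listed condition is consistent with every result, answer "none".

C

Checking each candidate against the observations:
(A) Holloway disorder — rash ✓; blurred vision ✗; cold intolerance ✓; low blood pressure ✗; headache ✗
(B) vestibular collapse — rash ✓; blurred vision ✓; cold intolerance ✗; low blood pressure ✓; headache ✓
(C) Ormond pathology — accounts for every observation
(D) paraline deficiency — fails on low blood pressure (predicts high blood pressure, not low blood pressure)
Only (C) is consistent with every observation.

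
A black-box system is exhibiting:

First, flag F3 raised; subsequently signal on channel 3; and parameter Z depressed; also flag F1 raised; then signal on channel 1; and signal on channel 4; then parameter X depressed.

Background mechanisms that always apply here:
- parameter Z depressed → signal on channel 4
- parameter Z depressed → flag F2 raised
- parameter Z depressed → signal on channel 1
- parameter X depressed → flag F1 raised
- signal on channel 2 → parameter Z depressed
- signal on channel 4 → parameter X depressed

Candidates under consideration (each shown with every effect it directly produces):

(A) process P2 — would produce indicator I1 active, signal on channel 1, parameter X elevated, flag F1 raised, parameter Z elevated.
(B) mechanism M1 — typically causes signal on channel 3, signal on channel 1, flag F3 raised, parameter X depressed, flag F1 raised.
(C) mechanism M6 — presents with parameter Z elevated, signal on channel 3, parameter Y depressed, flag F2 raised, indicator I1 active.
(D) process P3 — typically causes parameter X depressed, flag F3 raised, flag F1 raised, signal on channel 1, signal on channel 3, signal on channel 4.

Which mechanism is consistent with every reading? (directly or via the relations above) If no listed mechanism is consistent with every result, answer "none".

none

Checking each candidate against the observations:
(A) process P2 — flag F3 raised miss; signal on channel 3 miss; parameter Z depressed miss; flag F1 raised match; signal on channel 1 match; signal on channel 4 miss; parameter X depressed miss
(B) mechanism M1 — does not account for parameter Z depressed, signal on channel 4
(C) mechanism M6 — fails on flag F3 raised, parameter Z depressed, flag F1 raised, signal on channel 1, signal on channel 4, parameter X depressed (predicts parameter Z elevated, not parameter Z depressed)
(D) process P3 — flag F3 raised match; signal on channel 3 match; parameter Z depressed miss; flag F1 raised match; signal on channel 1 match; signal on channel 4 match; parameter X depressed match
None of the listed candidates fits everything.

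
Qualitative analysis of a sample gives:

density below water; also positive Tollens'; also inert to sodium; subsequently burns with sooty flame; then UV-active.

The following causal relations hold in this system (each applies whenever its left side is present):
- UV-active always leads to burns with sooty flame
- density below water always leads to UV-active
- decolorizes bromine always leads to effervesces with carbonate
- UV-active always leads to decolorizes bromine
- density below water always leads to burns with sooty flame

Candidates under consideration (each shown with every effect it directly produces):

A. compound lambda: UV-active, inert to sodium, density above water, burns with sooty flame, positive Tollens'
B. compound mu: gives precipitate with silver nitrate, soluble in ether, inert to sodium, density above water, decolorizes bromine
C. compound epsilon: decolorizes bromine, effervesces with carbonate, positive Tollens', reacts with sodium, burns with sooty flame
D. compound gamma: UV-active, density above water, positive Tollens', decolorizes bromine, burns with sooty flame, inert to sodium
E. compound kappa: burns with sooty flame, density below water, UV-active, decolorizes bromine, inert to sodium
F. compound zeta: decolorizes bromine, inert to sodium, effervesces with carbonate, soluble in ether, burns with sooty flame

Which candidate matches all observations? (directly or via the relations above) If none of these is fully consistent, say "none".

Testing each hypothesis:
(A) compound lambda — fails on density below water (predicts density above water, not density below water)
(B) compound mu — density below water -; positive Tollens' -; inert to sodium +; burns with sooty flame -; UV-active -
(C) compound epsilon — fails on density below water, inert to sodium, UV-active (predicts reacts with sodium, not inert to sodium)
(D) compound gamma — fails on density below water (predicts density above water, not density below water)
(E) compound kappa — density below water +; positive Tollens' -; inert to sodium +; burns with sooty flame +; UV-active +
(F) compound zeta — density below water -; positive Tollens' -; inert to sodium +; burns with sooty flame +; UV-active -
Every candidate fails on at least one observation.

none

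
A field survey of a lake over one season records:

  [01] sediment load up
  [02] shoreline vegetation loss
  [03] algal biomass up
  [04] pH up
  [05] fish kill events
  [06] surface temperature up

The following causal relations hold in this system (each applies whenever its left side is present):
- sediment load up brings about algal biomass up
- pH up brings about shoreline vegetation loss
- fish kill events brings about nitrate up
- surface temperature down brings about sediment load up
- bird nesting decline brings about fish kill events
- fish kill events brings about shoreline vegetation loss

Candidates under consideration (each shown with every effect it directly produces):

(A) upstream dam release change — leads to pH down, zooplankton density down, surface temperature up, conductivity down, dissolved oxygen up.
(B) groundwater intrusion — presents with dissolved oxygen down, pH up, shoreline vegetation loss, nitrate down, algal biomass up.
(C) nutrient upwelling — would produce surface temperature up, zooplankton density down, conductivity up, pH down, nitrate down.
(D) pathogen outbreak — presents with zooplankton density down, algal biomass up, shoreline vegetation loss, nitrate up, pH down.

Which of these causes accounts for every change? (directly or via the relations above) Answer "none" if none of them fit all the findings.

none

For each candidate, compare predicted effects to what was observed:
(A) upstream dam release change — sediment load up NO; shoreline vegetation loss NO; algal biomass up NO; pH up NO; fish kill events NO; surface temperature up yes
(B) groundwater intrusion — does not account for sediment load up, fish kill events, surface temperature up
(C) nutrient upwelling — sediment load up NO; shoreline vegetation loss NO; algal biomass up NO; pH up NO; fish kill events NO; surface temperature up yes
(D) pathogen outbreak — sediment load up NO; shoreline vegetation loss yes; algal biomass up yes; pH up NO; fish kill events NO; surface temperature up NO
None of the listed candidates fits everything.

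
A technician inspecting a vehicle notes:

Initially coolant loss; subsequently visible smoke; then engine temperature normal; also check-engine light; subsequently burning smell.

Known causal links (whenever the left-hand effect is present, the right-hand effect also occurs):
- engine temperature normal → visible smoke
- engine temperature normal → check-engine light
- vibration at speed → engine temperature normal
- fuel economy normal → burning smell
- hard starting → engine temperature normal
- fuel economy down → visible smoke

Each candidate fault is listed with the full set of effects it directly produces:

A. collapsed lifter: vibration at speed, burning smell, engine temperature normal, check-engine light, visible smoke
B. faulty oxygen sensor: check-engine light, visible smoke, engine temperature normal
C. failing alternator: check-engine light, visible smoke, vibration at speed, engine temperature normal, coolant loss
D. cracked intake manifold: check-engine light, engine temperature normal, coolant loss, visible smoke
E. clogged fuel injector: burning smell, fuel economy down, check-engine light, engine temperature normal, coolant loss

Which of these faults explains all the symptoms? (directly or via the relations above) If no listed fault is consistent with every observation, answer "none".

E

Per-candidate check:
(A) collapsed lifter — does not account for coolant loss
(B) faulty oxygen sensor — does not account for coolant loss, burning smell
(C) failing alternator — coolant loss +; visible smoke +; engine temperature normal +; check-engine light +; burning smell -
(D) cracked intake manifold — does not account for burning smell
(E) clogged fuel injector — accounts for every observation (visible smoke by fuel economy down → visible smoke)
Only (E) is consistent with every observation.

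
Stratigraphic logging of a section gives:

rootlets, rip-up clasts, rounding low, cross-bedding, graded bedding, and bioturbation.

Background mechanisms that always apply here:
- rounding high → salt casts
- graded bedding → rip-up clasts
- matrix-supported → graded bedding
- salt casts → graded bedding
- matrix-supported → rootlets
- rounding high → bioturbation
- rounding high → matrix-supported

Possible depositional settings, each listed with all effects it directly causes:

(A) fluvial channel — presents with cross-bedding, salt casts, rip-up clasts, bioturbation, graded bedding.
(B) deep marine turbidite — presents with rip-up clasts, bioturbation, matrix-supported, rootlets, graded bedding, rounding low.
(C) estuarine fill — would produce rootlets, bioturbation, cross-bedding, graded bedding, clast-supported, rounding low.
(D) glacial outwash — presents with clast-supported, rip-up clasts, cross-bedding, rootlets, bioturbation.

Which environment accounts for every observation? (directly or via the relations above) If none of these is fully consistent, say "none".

Testing each hypothesis:
(A) fluvial channel — does not account for rootlets, rounding low
(B) deep marine turbidite — rootlets +; rip-up clasts +; rounding low +; cross-bedding -; graded bedding +; bioturbation +
(C) estuarine fill — accounts for every observation (rip-up clasts through graded bedding → rip-up clasts)
(D) glacial outwash — does not account for rounding low, graded bedding
(C) alone accounts for all the evidence.

C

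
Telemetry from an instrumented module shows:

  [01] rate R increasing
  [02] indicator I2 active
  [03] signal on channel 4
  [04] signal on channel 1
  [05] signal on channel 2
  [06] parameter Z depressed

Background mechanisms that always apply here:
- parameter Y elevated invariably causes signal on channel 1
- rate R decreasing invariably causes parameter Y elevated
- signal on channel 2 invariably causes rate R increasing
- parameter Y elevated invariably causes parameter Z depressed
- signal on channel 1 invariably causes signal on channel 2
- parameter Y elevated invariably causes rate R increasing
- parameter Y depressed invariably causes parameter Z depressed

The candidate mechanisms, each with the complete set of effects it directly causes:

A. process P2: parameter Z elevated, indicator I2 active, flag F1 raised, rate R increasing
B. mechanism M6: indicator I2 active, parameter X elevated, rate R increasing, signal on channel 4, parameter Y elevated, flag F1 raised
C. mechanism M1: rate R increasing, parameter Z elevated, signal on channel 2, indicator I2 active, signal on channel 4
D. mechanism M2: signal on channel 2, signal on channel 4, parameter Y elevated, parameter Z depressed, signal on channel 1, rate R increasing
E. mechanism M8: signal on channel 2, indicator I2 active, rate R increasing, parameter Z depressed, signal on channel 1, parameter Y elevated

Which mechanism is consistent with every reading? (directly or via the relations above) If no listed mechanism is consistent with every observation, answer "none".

B

Testing each hypothesis:
(A) process P2 — fails on signal on channel 4, signal on channel 1, signal on channel 2, parameter Z depressed (predicts parameter Z elevated, not parameter Z depressed)
(B) mechanism M6 — rate R increasing yes; indicator I2 active yes; signal on channel 4 yes; signal on channel 1 yes (via parameter Y elevated → signal on channel 1); signal on channel 2 yes (via parameter Y elevated → signal on channel 1 → signal on channel 2); parameter Z depressed yes (via parameter Y elevated → parameter Z depressed)
(C) mechanism M1 — fails on signal on channel 1, parameter Z depressed (predicts parameter Z elevated, not parameter Z depressed)
(D) mechanism M2 — rate R increasing yes; indicator I2 active NO; signal on channel 4 yes; signal on channel 1 yes; signal on channel 2 yes; parameter Z depressed yes
(E) mechanism M8 — rate R increasing yes; indicator I2 active yes; signal on channel 4 NO; signal on channel 1 yes; signal on channel 2 yes; parameter Z depressed yes
(B) is the only candidate with no mismatches.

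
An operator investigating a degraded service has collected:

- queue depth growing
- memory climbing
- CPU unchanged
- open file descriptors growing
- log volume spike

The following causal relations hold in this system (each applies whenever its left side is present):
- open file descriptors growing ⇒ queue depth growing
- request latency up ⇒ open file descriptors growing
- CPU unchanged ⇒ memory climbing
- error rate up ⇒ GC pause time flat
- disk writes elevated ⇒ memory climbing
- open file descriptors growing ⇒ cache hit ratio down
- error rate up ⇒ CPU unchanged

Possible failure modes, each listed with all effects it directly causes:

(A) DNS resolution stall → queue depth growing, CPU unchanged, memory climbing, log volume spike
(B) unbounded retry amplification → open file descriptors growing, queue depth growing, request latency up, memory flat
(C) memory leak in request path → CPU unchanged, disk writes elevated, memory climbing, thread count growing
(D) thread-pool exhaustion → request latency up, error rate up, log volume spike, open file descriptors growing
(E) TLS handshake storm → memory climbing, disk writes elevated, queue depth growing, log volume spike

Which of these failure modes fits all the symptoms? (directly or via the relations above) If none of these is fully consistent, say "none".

Checking each candidate against the observations:
(A) DNS resolution stall — does not account for open file descriptors growing
(B) unbounded retry amplification — queue depth growing ✓; memory climbing ✗; CPU unchanged ✗; open file descriptors growing ✓; log volume spike ✗
(C) memory leak in request path — does not account for queue depth growing, open file descriptors growing, log volume spike
(D) thread-pool exhaustion — accounts for every observation (queue depth growing by open file descriptors growing → queue depth growing)
(E) TLS handshake storm — queue depth growing ✓; memory climbing ✓; CPU unchanged ✗; open file descriptors growing ✗; log volume spike ✓
Only (D) is consistent with every observation.

D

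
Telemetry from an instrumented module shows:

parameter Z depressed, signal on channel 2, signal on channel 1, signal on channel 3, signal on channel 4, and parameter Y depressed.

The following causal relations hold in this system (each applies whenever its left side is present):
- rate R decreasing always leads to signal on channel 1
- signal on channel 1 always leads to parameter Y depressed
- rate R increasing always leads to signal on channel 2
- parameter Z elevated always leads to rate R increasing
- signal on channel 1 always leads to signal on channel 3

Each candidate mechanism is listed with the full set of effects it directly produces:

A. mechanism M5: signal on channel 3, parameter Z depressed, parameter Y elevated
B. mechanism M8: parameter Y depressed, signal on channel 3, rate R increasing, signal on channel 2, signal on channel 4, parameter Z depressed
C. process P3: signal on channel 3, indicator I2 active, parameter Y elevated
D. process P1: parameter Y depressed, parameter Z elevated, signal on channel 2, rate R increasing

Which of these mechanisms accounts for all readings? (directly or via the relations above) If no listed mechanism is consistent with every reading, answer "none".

none

For each candidate, compare predicted effects to what was observed:
(A) mechanism M5 — parameter Z depressed ✓; signal on channel 2 ✗; signal on channel 1 ✗; signal on channel 3 ✓; signal on channel 4 ✗; parameter Y depressed ✗
(B) mechanism M8 — parameter Z depressed ✓; signal on channel 2 ✓; signal on channel 1 ✗; signal on channel 3 ✓; signal on channel 4 ✓; parameter Y depressed ✓
(C) process P3 — parameter Z depressed ✗; signal on channel 2 ✗; signal on channel 1 ✗; signal on channel 3 ✓; signal on channel 4 ✗; parameter Y depressed ✗
(D) process P1 — parameter Z depressed ✗; signal on channel 2 ✓; signal on channel 1 ✗; signal on channel 3 ✗; signal on channel 4 ✗; parameter Y depressed ✓
No candidate is consistent with all observations.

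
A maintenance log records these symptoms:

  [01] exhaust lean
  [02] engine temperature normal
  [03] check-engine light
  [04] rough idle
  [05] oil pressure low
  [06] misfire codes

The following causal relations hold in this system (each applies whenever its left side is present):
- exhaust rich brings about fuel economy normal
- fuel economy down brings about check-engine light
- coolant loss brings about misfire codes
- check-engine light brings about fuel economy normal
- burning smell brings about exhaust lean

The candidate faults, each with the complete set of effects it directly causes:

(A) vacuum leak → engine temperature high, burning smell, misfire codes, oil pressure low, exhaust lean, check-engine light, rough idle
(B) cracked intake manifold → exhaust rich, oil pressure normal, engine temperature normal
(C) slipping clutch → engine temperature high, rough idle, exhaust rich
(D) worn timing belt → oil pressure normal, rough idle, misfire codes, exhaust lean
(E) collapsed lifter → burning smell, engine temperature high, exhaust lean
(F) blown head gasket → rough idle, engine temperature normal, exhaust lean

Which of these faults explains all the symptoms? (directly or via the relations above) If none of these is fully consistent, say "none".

Checking each candidate against the observations:
(A) vacuum leak — fails on engine temperature normal (predicts engine temperature high, not engine temperature normal)
(B) cracked intake manifold — exhaust lean -; engine temperature normal +; check-engine light -; rough idle -; oil pressure low -; misfire codes -
(C) slipping clutch — exhaust lean -; engine temperature normal -; check-engine light -; rough idle +; oil pressure low -; misfire codes -
(D) worn timing belt — exhaust lean +; engine temperature normal -; check-engine light -; rough idle +; oil pressure low -; misfire codes +
(E) collapsed lifter — exhaust lean +; engine temperature normal -; check-engine light -; rough idle -; oil pressure low -; misfire codes -
(F) blown head gasket — does not account for check-engine light, oil pressure low, misfire codes
Every candidate fails on at least one observation.

none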